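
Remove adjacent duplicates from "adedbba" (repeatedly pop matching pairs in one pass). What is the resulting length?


Input: adedbba
Stack-based adjacent duplicate removal:
  Read 'a': push. Stack: a
  Read 'd': push. Stack: ad
  Read 'e': push. Stack: ade
  Read 'd': push. Stack: aded
  Read 'b': push. Stack: adedb
  Read 'b': matches stack top 'b' => pop. Stack: aded
  Read 'a': push. Stack: adeda
Final stack: "adeda" (length 5)

5


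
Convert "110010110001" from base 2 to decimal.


Input: "110010110001" in base 2
Positional expansion:
  Digit '1' (value 1) x 2^11 = 2048
  Digit '1' (value 1) x 2^10 = 1024
  Digit '0' (value 0) x 2^9 = 0
  Digit '0' (value 0) x 2^8 = 0
  Digit '1' (value 1) x 2^7 = 128
  Digit '0' (value 0) x 2^6 = 0
  Digit '1' (value 1) x 2^5 = 32
  Digit '1' (value 1) x 2^4 = 16
  Digit '0' (value 0) x 2^3 = 0
  Digit '0' (value 0) x 2^2 = 0
  Digit '0' (value 0) x 2^1 = 0
  Digit '1' (value 1) x 2^0 = 1
Sum = 3249

3249


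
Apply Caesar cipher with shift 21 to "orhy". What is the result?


Caesar cipher: shift "orhy" by 21
  'o' (pos 14) + 21 = pos 9 = 'j'
  'r' (pos 17) + 21 = pos 12 = 'm'
  'h' (pos 7) + 21 = pos 2 = 'c'
  'y' (pos 24) + 21 = pos 19 = 't'
Result: jmct

jmct


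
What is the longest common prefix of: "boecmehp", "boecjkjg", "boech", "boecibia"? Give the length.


Words: boecmehp, boecjkjg, boech, boecibia
  Position 0: all 'b' => match
  Position 1: all 'o' => match
  Position 2: all 'e' => match
  Position 3: all 'c' => match
  Position 4: ('m', 'j', 'h', 'i') => mismatch, stop
LCP = "boec" (length 4)

4


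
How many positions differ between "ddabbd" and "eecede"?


Comparing "ddabbd" and "eecede" position by position:
  Position 0: 'd' vs 'e' => DIFFER
  Position 1: 'd' vs 'e' => DIFFER
  Position 2: 'a' vs 'c' => DIFFER
  Position 3: 'b' vs 'e' => DIFFER
  Position 4: 'b' vs 'd' => DIFFER
  Position 5: 'd' vs 'e' => DIFFER
Positions that differ: 6

6


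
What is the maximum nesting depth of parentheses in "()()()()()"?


Input: "()()()()()"
Tracking depth:
  Position 0 '(': depth becomes 1
  Position 1 ')': depth becomes 0
  Position 2 '(': depth becomes 1
  Position 3 ')': depth becomes 0
  Position 4 '(': depth becomes 1
  Position 5 ')': depth becomes 0
  Position 6 '(': depth becomes 1
  Position 7 ')': depth becomes 0
  Position 8 '(': depth becomes 1
  Position 9 ')': depth becomes 0
Maximum depth reached: 1

1


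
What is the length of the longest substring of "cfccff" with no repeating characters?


Input: "cfccff"
Sliding window (track last position of each char):
  Position 0 ('c'): window [0,0] length 1 -- new best
  Position 1 ('f'): window [0,1] length 2 -- new best
  Position 2 ('c'): repeat (last at 0), move window start to 1
  Position 2 ('c'): window [1,2] length 2
  Position 3 ('c'): repeat (last at 2), move window start to 3
  Position 3 ('c'): window [3,3] length 1
  Position 4 ('f'): window [3,4] length 2
  Position 5 ('f'): repeat (last at 4), move window start to 5
  Position 5 ('f'): window [5,5] length 1
Longest substring with no repeats: "cf" with length 2

2


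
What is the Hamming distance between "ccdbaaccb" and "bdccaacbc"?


Comparing "ccdbaaccb" and "bdccaacbc" position by position:
  Position 0: 'c' vs 'b' => differ
  Position 1: 'c' vs 'd' => differ
  Position 2: 'd' vs 'c' => differ
  Position 3: 'b' vs 'c' => differ
  Position 4: 'a' vs 'a' => same
  Position 5: 'a' vs 'a' => same
  Position 6: 'c' vs 'c' => same
  Position 7: 'c' vs 'b' => differ
  Position 8: 'b' vs 'c' => differ
Total differences (Hamming distance): 6

6


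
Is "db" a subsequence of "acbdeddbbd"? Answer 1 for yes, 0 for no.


Check if "db" is a subsequence of "acbdeddbbd"
Greedy scan:
  Position 0 ('a'): no match needed
  Position 1 ('c'): no match needed
  Position 2 ('b'): no match needed
  Position 3 ('d'): matches sub[0] = 'd'
  Position 4 ('e'): no match needed
  Position 5 ('d'): no match needed
  Position 6 ('d'): no match needed
  Position 7 ('b'): matches sub[1] = 'b'
  Position 8 ('b'): no match needed
  Position 9 ('d'): no match needed
All 2 characters matched => is a subsequence

1


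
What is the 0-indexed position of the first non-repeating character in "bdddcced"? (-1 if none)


Input: bdddcced
Character frequencies:
  'b': 1
  'c': 2
  'd': 4
  'e': 1
Scanning left to right for freq == 1:
  Position 0 ('b'): unique! => answer = 0

0


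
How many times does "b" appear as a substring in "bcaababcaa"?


Searching for "b" in "bcaababcaa"
Scanning each position:
  Position 0: "b" => MATCH
  Position 1: "c" => no
  Position 2: "a" => no
  Position 3: "a" => no
  Position 4: "b" => MATCH
  Position 5: "a" => no
  Position 6: "b" => MATCH
  Position 7: "c" => no
  Position 8: "a" => no
  Position 9: "a" => no
Total occurrences: 3

3


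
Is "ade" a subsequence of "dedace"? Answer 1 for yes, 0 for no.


Check if "ade" is a subsequence of "dedace"
Greedy scan:
  Position 0 ('d'): no match needed
  Position 1 ('e'): no match needed
  Position 2 ('d'): no match needed
  Position 3 ('a'): matches sub[0] = 'a'
  Position 4 ('c'): no match needed
  Position 5 ('e'): no match needed
Only matched 1/3 characters => not a subsequence

0


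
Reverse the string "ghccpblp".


Input: ghccpblp
Reading characters right to left:
  Position 7: 'p'
  Position 6: 'l'
  Position 5: 'b'
  Position 4: 'p'
  Position 3: 'c'
  Position 2: 'c'
  Position 1: 'h'
  Position 0: 'g'
Reversed: plbpcchg

plbpcchg


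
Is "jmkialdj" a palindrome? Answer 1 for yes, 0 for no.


Input: jmkialdj
Reversed: jdlaikmj
  Compare pos 0 ('j') with pos 7 ('j'): match
  Compare pos 1 ('m') with pos 6 ('d'): MISMATCH
  Compare pos 2 ('k') with pos 5 ('l'): MISMATCH
  Compare pos 3 ('i') with pos 4 ('a'): MISMATCH
Result: not a palindrome

0


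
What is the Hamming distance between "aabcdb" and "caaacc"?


Comparing "aabcdb" and "caaacc" position by position:
  Position 0: 'a' vs 'c' => differ
  Position 1: 'a' vs 'a' => same
  Position 2: 'b' vs 'a' => differ
  Position 3: 'c' vs 'a' => differ
  Position 4: 'd' vs 'c' => differ
  Position 5: 'b' vs 'c' => differ
Total differences (Hamming distance): 5

5


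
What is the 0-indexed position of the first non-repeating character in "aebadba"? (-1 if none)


Input: aebadba
Character frequencies:
  'a': 3
  'b': 2
  'd': 1
  'e': 1
Scanning left to right for freq == 1:
  Position 0 ('a'): freq=3, skip
  Position 1 ('e'): unique! => answer = 1

1


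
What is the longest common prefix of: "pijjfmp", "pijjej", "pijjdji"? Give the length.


Words: pijjfmp, pijjej, pijjdji
  Position 0: all 'p' => match
  Position 1: all 'i' => match
  Position 2: all 'j' => match
  Position 3: all 'j' => match
  Position 4: ('f', 'e', 'd') => mismatch, stop
LCP = "pijj" (length 4)

4


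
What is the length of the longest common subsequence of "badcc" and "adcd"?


LCS of "badcc" and "adcd"
DP table:
           a    d    c    d
      0    0    0    0    0
  b   0    0    0    0    0
  a   0    1    1    1    1
  d   0    1    2    2    2
  c   0    1    2    3    3
  c   0    1    2    3    3
LCS length = dp[5][4] = 3

3


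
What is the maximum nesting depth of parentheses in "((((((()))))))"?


Input: "((((((()))))))"
Tracking depth:
  Position 0 '(': depth becomes 1
  Position 1 '(': depth becomes 2
  Position 2 '(': depth becomes 3
  Position 3 '(': depth becomes 4
  Position 4 '(': depth becomes 5
  Position 5 '(': depth becomes 6
  Position 6 '(': depth becomes 7
  Position 7 ')': depth becomes 6
  Position 8 ')': depth becomes 5
  Position 9 ')': depth becomes 4
  Position 10 ')': depth becomes 3
  Position 11 ')': depth becomes 2
  Position 12 ')': depth becomes 1
  Position 13 ')': depth becomes 0
Maximum depth reached: 7

7


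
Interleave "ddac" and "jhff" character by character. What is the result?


Interleaving "ddac" and "jhff":
  Position 0: 'd' from first, 'j' from second => "dj"
  Position 1: 'd' from first, 'h' from second => "dh"
  Position 2: 'a' from first, 'f' from second => "af"
  Position 3: 'c' from first, 'f' from second => "cf"
Result: djdhafcf

djdhafcf


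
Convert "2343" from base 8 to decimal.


Input: "2343" in base 8
Positional expansion:
  Digit '2' (value 2) x 8^3 = 1024
  Digit '3' (value 3) x 8^2 = 192
  Digit '4' (value 4) x 8^1 = 32
  Digit '3' (value 3) x 8^0 = 3
Sum = 1251

1251


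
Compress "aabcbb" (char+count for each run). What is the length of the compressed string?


Input: aabcbb
Runs:
  'a' x 2 => "a2"
  'b' x 1 => "b1"
  'c' x 1 => "c1"
  'b' x 2 => "b2"
Compressed: "a2b1c1b2"
Compressed length: 8

8


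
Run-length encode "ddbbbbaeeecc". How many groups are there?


Input: ddbbbbaeeecc
Scanning for consecutive runs:
  Group 1: 'd' x 2 (positions 0-1)
  Group 2: 'b' x 4 (positions 2-5)
  Group 3: 'a' x 1 (positions 6-6)
  Group 4: 'e' x 3 (positions 7-9)
  Group 5: 'c' x 2 (positions 10-11)
Total groups: 5

5


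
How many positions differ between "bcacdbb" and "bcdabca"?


Comparing "bcacdbb" and "bcdabca" position by position:
  Position 0: 'b' vs 'b' => same
  Position 1: 'c' vs 'c' => same
  Position 2: 'a' vs 'd' => DIFFER
  Position 3: 'c' vs 'a' => DIFFER
  Position 4: 'd' vs 'b' => DIFFER
  Position 5: 'b' vs 'c' => DIFFER
  Position 6: 'b' vs 'a' => DIFFER
Positions that differ: 5

5


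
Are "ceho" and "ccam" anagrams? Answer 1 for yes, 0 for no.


Strings: "ceho", "ccam"
Sorted first:  ceho
Sorted second: accm
Differ at position 0: 'c' vs 'a' => not anagrams

0


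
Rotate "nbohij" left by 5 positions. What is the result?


Input: "nbohij", rotate left by 5
First 5 characters: "nbohi"
Remaining characters: "j"
Concatenate remaining + first: "j" + "nbohi" = "jnbohi"

jnbohi


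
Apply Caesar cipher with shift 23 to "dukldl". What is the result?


Caesar cipher: shift "dukldl" by 23
  'd' (pos 3) + 23 = pos 0 = 'a'
  'u' (pos 20) + 23 = pos 17 = 'r'
  'k' (pos 10) + 23 = pos 7 = 'h'
  'l' (pos 11) + 23 = pos 8 = 'i'
  'd' (pos 3) + 23 = pos 0 = 'a'
  'l' (pos 11) + 23 = pos 8 = 'i'
Result: arhiai

arhiai


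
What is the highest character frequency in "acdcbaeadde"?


Input: acdcbaeadde
Character counts:
  'a': 3
  'b': 1
  'c': 2
  'd': 3
  'e': 2
Maximum frequency: 3

3


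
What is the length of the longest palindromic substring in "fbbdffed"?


Input: "fbbdffed"
Checking substrings for palindromes:
  [1:3] "bb" (len 2) => palindrome
  [4:6] "ff" (len 2) => palindrome
Longest palindromic substring: "bb" with length 2

2


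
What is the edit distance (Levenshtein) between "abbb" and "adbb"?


Computing edit distance: "abbb" -> "adbb"
DP table:
           a    d    b    b
      0    1    2    3    4
  a   1    0    1    2    3
  b   2    1    1    1    2
  b   3    2    2    1    1
  b   4    3    3    2    1
Edit distance = dp[4][4] = 1

1


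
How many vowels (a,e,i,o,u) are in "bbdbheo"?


Input: bbdbheo
Checking each character:
  'b' at position 0: consonant
  'b' at position 1: consonant
  'd' at position 2: consonant
  'b' at position 3: consonant
  'h' at position 4: consonant
  'e' at position 5: vowel (running total: 1)
  'o' at position 6: vowel (running total: 2)
Total vowels: 2

2


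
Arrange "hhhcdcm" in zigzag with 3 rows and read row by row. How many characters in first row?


Zigzag "hhhcdcm" into 3 rows:
Placing characters:
  'h' => row 0
  'h' => row 1
  'h' => row 2
  'c' => row 1
  'd' => row 0
  'c' => row 1
  'm' => row 2
Rows:
  Row 0: "hd"
  Row 1: "hcc"
  Row 2: "hm"
First row length: 2

2


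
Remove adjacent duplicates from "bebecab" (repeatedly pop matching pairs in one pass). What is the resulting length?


Input: bebecab
Stack-based adjacent duplicate removal:
  Read 'b': push. Stack: b
  Read 'e': push. Stack: be
  Read 'b': push. Stack: beb
  Read 'e': push. Stack: bebe
  Read 'c': push. Stack: bebec
  Read 'a': push. Stack: bebeca
  Read 'b': push. Stack: bebecab
Final stack: "bebecab" (length 7)

7


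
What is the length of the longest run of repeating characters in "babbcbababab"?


Input: "babbcbababab"
Scanning for longest run:
  Position 1 ('a'): new char, reset run to 1
  Position 2 ('b'): new char, reset run to 1
  Position 3 ('b'): continues run of 'b', length=2
  Position 4 ('c'): new char, reset run to 1
  Position 5 ('b'): new char, reset run to 1
  Position 6 ('a'): new char, reset run to 1
  Position 7 ('b'): new char, reset run to 1
  Position 8 ('a'): new char, reset run to 1
  Position 9 ('b'): new char, reset run to 1
  Position 10 ('a'): new char, reset run to 1
  Position 11 ('b'): new char, reset run to 1
Longest run: 'b' with length 2

2


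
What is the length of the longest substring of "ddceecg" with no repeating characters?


Input: "ddceecg"
Sliding window (track last position of each char):
  Position 0 ('d'): window [0,0] length 1 -- new best
  Position 1 ('d'): repeat (last at 0), move window start to 1
  Position 1 ('d'): window [1,1] length 1
  Position 2 ('c'): window [1,2] length 2 -- new best
  Position 3 ('e'): window [1,3] length 3 -- new best
  Position 4 ('e'): repeat (last at 3), move window start to 4
  Position 4 ('e'): window [4,4] length 1
  Position 5 ('c'): window [4,5] length 2
  Position 6 ('g'): window [4,6] length 3
Longest substring with no repeats: "dce" with length 3

3


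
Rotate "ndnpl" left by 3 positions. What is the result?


Input: "ndnpl", rotate left by 3
First 3 characters: "ndn"
Remaining characters: "pl"
Concatenate remaining + first: "pl" + "ndn" = "plndn"

plndn


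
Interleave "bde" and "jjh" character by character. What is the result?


Interleaving "bde" and "jjh":
  Position 0: 'b' from first, 'j' from second => "bj"
  Position 1: 'd' from first, 'j' from second => "dj"
  Position 2: 'e' from first, 'h' from second => "eh"
Result: bjdjeh

bjdjeh


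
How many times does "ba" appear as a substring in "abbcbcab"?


Searching for "ba" in "abbcbcab"
Scanning each position:
  Position 0: "ab" => no
  Position 1: "bb" => no
  Position 2: "bc" => no
  Position 3: "cb" => no
  Position 4: "bc" => no
  Position 5: "ca" => no
  Position 6: "ab" => no
Total occurrences: 0

0


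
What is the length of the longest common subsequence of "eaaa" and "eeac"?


LCS of "eaaa" and "eeac"
DP table:
           e    e    a    c
      0    0    0    0    0
  e   0    1    1    1    1
  a   0    1    1    2    2
  a   0    1    1    2    2
  a   0    1    1    2    2
LCS length = dp[4][4] = 2

2


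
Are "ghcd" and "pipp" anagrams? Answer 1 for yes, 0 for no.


Strings: "ghcd", "pipp"
Sorted first:  cdgh
Sorted second: ippp
Differ at position 0: 'c' vs 'i' => not anagrams

0


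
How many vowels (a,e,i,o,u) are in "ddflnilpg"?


Input: ddflnilpg
Checking each character:
  'd' at position 0: consonant
  'd' at position 1: consonant
  'f' at position 2: consonant
  'l' at position 3: consonant
  'n' at position 4: consonant
  'i' at position 5: vowel (running total: 1)
  'l' at position 6: consonant
  'p' at position 7: consonant
  'g' at position 8: consonant
Total vowels: 1

1


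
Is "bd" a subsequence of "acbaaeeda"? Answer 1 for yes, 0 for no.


Check if "bd" is a subsequence of "acbaaeeda"
Greedy scan:
  Position 0 ('a'): no match needed
  Position 1 ('c'): no match needed
  Position 2 ('b'): matches sub[0] = 'b'
  Position 3 ('a'): no match needed
  Position 4 ('a'): no match needed
  Position 5 ('e'): no match needed
  Position 6 ('e'): no match needed
  Position 7 ('d'): matches sub[1] = 'd'
  Position 8 ('a'): no match needed
All 2 characters matched => is a subsequence

1


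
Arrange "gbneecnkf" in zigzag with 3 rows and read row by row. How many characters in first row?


Zigzag "gbneecnkf" into 3 rows:
Placing characters:
  'g' => row 0
  'b' => row 1
  'n' => row 2
  'e' => row 1
  'e' => row 0
  'c' => row 1
  'n' => row 2
  'k' => row 1
  'f' => row 0
Rows:
  Row 0: "gef"
  Row 1: "beck"
  Row 2: "nn"
First row length: 3

3


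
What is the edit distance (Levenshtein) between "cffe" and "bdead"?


Computing edit distance: "cffe" -> "bdead"
DP table:
           b    d    e    a    d
      0    1    2    3    4    5
  c   1    1    2    3    4    5
  f   2    2    2    3    4    5
  f   3    3    3    3    4    5
  e   4    4    4    3    4    5
Edit distance = dp[4][5] = 5

5


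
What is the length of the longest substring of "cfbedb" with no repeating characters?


Input: "cfbedb"
Sliding window (track last position of each char):
  Position 0 ('c'): window [0,0] length 1 -- new best
  Position 1 ('f'): window [0,1] length 2 -- new best
  Position 2 ('b'): window [0,2] length 3 -- new best
  Position 3 ('e'): window [0,3] length 4 -- new best
  Position 4 ('d'): window [0,4] length 5 -- new best
  Position 5 ('b'): repeat (last at 2), move window start to 3
  Position 5 ('b'): window [3,5] length 3
Longest substring with no repeats: "cfbed" with length 5

5


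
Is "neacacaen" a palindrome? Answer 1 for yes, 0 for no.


Input: neacacaen
Reversed: neacacaen
  Compare pos 0 ('n') with pos 8 ('n'): match
  Compare pos 1 ('e') with pos 7 ('e'): match
  Compare pos 2 ('a') with pos 6 ('a'): match
  Compare pos 3 ('c') with pos 5 ('c'): match
Result: palindrome

1


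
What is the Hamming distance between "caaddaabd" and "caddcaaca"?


Comparing "caaddaabd" and "caddcaaca" position by position:
  Position 0: 'c' vs 'c' => same
  Position 1: 'a' vs 'a' => same
  Position 2: 'a' vs 'd' => differ
  Position 3: 'd' vs 'd' => same
  Position 4: 'd' vs 'c' => differ
  Position 5: 'a' vs 'a' => same
  Position 6: 'a' vs 'a' => same
  Position 7: 'b' vs 'c' => differ
  Position 8: 'd' vs 'a' => differ
Total differences (Hamming distance): 4

4


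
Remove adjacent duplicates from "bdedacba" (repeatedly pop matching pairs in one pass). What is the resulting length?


Input: bdedacba
Stack-based adjacent duplicate removal:
  Read 'b': push. Stack: b
  Read 'd': push. Stack: bd
  Read 'e': push. Stack: bde
  Read 'd': push. Stack: bded
  Read 'a': push. Stack: bdeda
  Read 'c': push. Stack: bdedac
  Read 'b': push. Stack: bdedacb
  Read 'a': push. Stack: bdedacba
Final stack: "bdedacba" (length 8)

8


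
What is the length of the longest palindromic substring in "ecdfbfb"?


Input: "ecdfbfb"
Checking substrings for palindromes:
  [3:6] "fbf" (len 3) => palindrome
  [4:7] "bfb" (len 3) => palindrome
Longest palindromic substring: "fbf" with length 3

3


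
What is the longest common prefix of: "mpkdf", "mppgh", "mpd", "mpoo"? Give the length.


Words: mpkdf, mppgh, mpd, mpoo
  Position 0: all 'm' => match
  Position 1: all 'p' => match
  Position 2: ('k', 'p', 'd', 'o') => mismatch, stop
LCP = "mp" (length 2)

2


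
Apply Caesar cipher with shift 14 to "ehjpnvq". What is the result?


Caesar cipher: shift "ehjpnvq" by 14
  'e' (pos 4) + 14 = pos 18 = 's'
  'h' (pos 7) + 14 = pos 21 = 'v'
  'j' (pos 9) + 14 = pos 23 = 'x'
  'p' (pos 15) + 14 = pos 3 = 'd'
  'n' (pos 13) + 14 = pos 1 = 'b'
  'v' (pos 21) + 14 = pos 9 = 'j'
  'q' (pos 16) + 14 = pos 4 = 'e'
Result: svxdbje

svxdbje


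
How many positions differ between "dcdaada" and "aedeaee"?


Comparing "dcdaada" and "aedeaee" position by position:
  Position 0: 'd' vs 'a' => DIFFER
  Position 1: 'c' vs 'e' => DIFFER
  Position 2: 'd' vs 'd' => same
  Position 3: 'a' vs 'e' => DIFFER
  Position 4: 'a' vs 'a' => same
  Position 5: 'd' vs 'e' => DIFFER
  Position 6: 'a' vs 'e' => DIFFER
Positions that differ: 5

5


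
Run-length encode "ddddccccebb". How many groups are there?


Input: ddddccccebb
Scanning for consecutive runs:
  Group 1: 'd' x 4 (positions 0-3)
  Group 2: 'c' x 4 (positions 4-7)
  Group 3: 'e' x 1 (positions 8-8)
  Group 4: 'b' x 2 (positions 9-10)
Total groups: 4

4


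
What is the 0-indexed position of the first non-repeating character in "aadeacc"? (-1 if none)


Input: aadeacc
Character frequencies:
  'a': 3
  'c': 2
  'd': 1
  'e': 1
Scanning left to right for freq == 1:
  Position 0 ('a'): freq=3, skip
  Position 1 ('a'): freq=3, skip
  Position 2 ('d'): unique! => answer = 2

2


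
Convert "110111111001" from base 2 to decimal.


Input: "110111111001" in base 2
Positional expansion:
  Digit '1' (value 1) x 2^11 = 2048
  Digit '1' (value 1) x 2^10 = 1024
  Digit '0' (value 0) x 2^9 = 0
  Digit '1' (value 1) x 2^8 = 256
  Digit '1' (value 1) x 2^7 = 128
  Digit '1' (value 1) x 2^6 = 64
  Digit '1' (value 1) x 2^5 = 32
  Digit '1' (value 1) x 2^4 = 16
  Digit '1' (value 1) x 2^3 = 8
  Digit '0' (value 0) x 2^2 = 0
  Digit '0' (value 0) x 2^1 = 0
  Digit '1' (value 1) x 2^0 = 1
Sum = 3577

3577


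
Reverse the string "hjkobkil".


Input: hjkobkil
Reading characters right to left:
  Position 7: 'l'
  Position 6: 'i'
  Position 5: 'k'
  Position 4: 'b'
  Position 3: 'o'
  Position 2: 'k'
  Position 1: 'j'
  Position 0: 'h'
Reversed: likbokjh

likbokjh


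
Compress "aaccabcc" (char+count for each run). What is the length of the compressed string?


Input: aaccabcc
Runs:
  'a' x 2 => "a2"
  'c' x 2 => "c2"
  'a' x 1 => "a1"
  'b' x 1 => "b1"
  'c' x 2 => "c2"
Compressed: "a2c2a1b1c2"
Compressed length: 10

10


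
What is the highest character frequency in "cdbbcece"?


Input: cdbbcece
Character counts:
  'b': 2
  'c': 3
  'd': 1
  'e': 2
Maximum frequency: 3

3


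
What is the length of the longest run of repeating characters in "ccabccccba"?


Input: "ccabccccba"
Scanning for longest run:
  Position 1 ('c'): continues run of 'c', length=2
  Position 2 ('a'): new char, reset run to 1
  Position 3 ('b'): new char, reset run to 1
  Position 4 ('c'): new char, reset run to 1
  Position 5 ('c'): continues run of 'c', length=2
  Position 6 ('c'): continues run of 'c', length=3
  Position 7 ('c'): continues run of 'c', length=4
  Position 8 ('b'): new char, reset run to 1
  Position 9 ('a'): new char, reset run to 1
Longest run: 'c' with length 4

4


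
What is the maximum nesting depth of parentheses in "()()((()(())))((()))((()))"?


Input: "()()((()(())))((()))((()))"
Tracking depth:
  Position 0 '(': depth becomes 1
  Position 1 ')': depth becomes 0
  Position 2 '(': depth becomes 1
  Position 3 ')': depth becomes 0
  Position 4 '(': depth becomes 1
  Position 5 '(': depth becomes 2
  Position 6 '(': depth becomes 3
  Position 7 ')': depth becomes 2
  Position 8 '(': depth becomes 3
  Position 9 '(': depth becomes 4
  Position 10 ')': depth becomes 3
  Position 11 ')': depth becomes 2
  Position 12 ')': depth becomes 1
  Position 13 ')': depth becomes 0
  Position 14 '(': depth becomes 1
  Position 15 '(': depth becomes 2
  Position 16 '(': depth becomes 3
  Position 17 ')': depth becomes 2
  Position 18 ')': depth becomes 1
  Position 19 ')': depth becomes 0
  Position 20 '(': depth becomes 1
  Position 21 '(': depth becomes 2
  Position 22 '(': depth becomes 3
  Position 23 ')': depth becomes 2
  Position 24 ')': depth becomes 1
  Position 25 ')': depth becomes 0
Maximum depth reached: 4

4


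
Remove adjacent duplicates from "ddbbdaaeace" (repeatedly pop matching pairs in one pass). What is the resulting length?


Input: ddbbdaaeace
Stack-based adjacent duplicate removal:
  Read 'd': push. Stack: d
  Read 'd': matches stack top 'd' => pop. Stack: (empty)
  Read 'b': push. Stack: b
  Read 'b': matches stack top 'b' => pop. Stack: (empty)
  Read 'd': push. Stack: d
  Read 'a': push. Stack: da
  Read 'a': matches stack top 'a' => pop. Stack: d
  Read 'e': push. Stack: de
  Read 'a': push. Stack: dea
  Read 'c': push. Stack: deac
  Read 'e': push. Stack: deace
Final stack: "deace" (length 5)

5


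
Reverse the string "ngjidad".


Input: ngjidad
Reading characters right to left:
  Position 6: 'd'
  Position 5: 'a'
  Position 4: 'd'
  Position 3: 'i'
  Position 2: 'j'
  Position 1: 'g'
  Position 0: 'n'
Reversed: dadijgn

dadijgn


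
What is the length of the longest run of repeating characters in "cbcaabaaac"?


Input: "cbcaabaaac"
Scanning for longest run:
  Position 1 ('b'): new char, reset run to 1
  Position 2 ('c'): new char, reset run to 1
  Position 3 ('a'): new char, reset run to 1
  Position 4 ('a'): continues run of 'a', length=2
  Position 5 ('b'): new char, reset run to 1
  Position 6 ('a'): new char, reset run to 1
  Position 7 ('a'): continues run of 'a', length=2
  Position 8 ('a'): continues run of 'a', length=3
  Position 9 ('c'): new char, reset run to 1
Longest run: 'a' with length 3

3


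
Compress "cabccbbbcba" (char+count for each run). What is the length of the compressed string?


Input: cabccbbbcba
Runs:
  'c' x 1 => "c1"
  'a' x 1 => "a1"
  'b' x 1 => "b1"
  'c' x 2 => "c2"
  'b' x 3 => "b3"
  'c' x 1 => "c1"
  'b' x 1 => "b1"
  'a' x 1 => "a1"
Compressed: "c1a1b1c2b3c1b1a1"
Compressed length: 16

16


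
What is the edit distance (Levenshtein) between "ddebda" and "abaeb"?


Computing edit distance: "ddebda" -> "abaeb"
DP table:
           a    b    a    e    b
      0    1    2    3    4    5
  d   1    1    2    3    4    5
  d   2    2    2    3    4    5
  e   3    3    3    3    3    4
  b   4    4    3    4    4    3
  d   5    5    4    4    5    4
  a   6    5    5    4    5    5
Edit distance = dp[6][5] = 5

5


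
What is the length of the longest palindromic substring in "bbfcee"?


Input: "bbfcee"
Checking substrings for palindromes:
  [0:2] "bb" (len 2) => palindrome
  [4:6] "ee" (len 2) => palindrome
Longest palindromic substring: "bb" with length 2

2


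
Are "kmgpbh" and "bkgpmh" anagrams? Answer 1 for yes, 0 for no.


Strings: "kmgpbh", "bkgpmh"
Sorted first:  bghkmp
Sorted second: bghkmp
Sorted forms match => anagrams

1


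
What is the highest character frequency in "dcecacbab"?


Input: dcecacbab
Character counts:
  'a': 2
  'b': 2
  'c': 3
  'd': 1
  'e': 1
Maximum frequency: 3

3


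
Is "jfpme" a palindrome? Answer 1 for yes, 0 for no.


Input: jfpme
Reversed: empfj
  Compare pos 0 ('j') with pos 4 ('e'): MISMATCH
  Compare pos 1 ('f') with pos 3 ('m'): MISMATCH
Result: not a palindrome

0


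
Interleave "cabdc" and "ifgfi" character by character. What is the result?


Interleaving "cabdc" and "ifgfi":
  Position 0: 'c' from first, 'i' from second => "ci"
  Position 1: 'a' from first, 'f' from second => "af"
  Position 2: 'b' from first, 'g' from second => "bg"
  Position 3: 'd' from first, 'f' from second => "df"
  Position 4: 'c' from first, 'i' from second => "ci"
Result: ciafbgdfci

ciafbgdfci


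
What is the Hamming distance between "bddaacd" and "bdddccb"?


Comparing "bddaacd" and "bdddccb" position by position:
  Position 0: 'b' vs 'b' => same
  Position 1: 'd' vs 'd' => same
  Position 2: 'd' vs 'd' => same
  Position 3: 'a' vs 'd' => differ
  Position 4: 'a' vs 'c' => differ
  Position 5: 'c' vs 'c' => same
  Position 6: 'd' vs 'b' => differ
Total differences (Hamming distance): 3

3


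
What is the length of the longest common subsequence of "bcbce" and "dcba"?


LCS of "bcbce" and "dcba"
DP table:
           d    c    b    a
      0    0    0    0    0
  b   0    0    0    1    1
  c   0    0    1    1    1
  b   0    0    1    2    2
  c   0    0    1    2    2
  e   0    0    1    2    2
LCS length = dp[5][4] = 2

2


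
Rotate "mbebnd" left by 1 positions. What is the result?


Input: "mbebnd", rotate left by 1
First 1 characters: "m"
Remaining characters: "bebnd"
Concatenate remaining + first: "bebnd" + "m" = "bebndm"

bebndm


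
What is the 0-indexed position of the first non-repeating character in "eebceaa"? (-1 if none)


Input: eebceaa
Character frequencies:
  'a': 2
  'b': 1
  'c': 1
  'e': 3
Scanning left to right for freq == 1:
  Position 0 ('e'): freq=3, skip
  Position 1 ('e'): freq=3, skip
  Position 2 ('b'): unique! => answer = 2

2


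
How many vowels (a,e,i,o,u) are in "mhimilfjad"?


Input: mhimilfjad
Checking each character:
  'm' at position 0: consonant
  'h' at position 1: consonant
  'i' at position 2: vowel (running total: 1)
  'm' at position 3: consonant
  'i' at position 4: vowel (running total: 2)
  'l' at position 5: consonant
  'f' at position 6: consonant
  'j' at position 7: consonant
  'a' at position 8: vowel (running total: 3)
  'd' at position 9: consonant
Total vowels: 3

3


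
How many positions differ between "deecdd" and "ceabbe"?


Comparing "deecdd" and "ceabbe" position by position:
  Position 0: 'd' vs 'c' => DIFFER
  Position 1: 'e' vs 'e' => same
  Position 2: 'e' vs 'a' => DIFFER
  Position 3: 'c' vs 'b' => DIFFER
  Position 4: 'd' vs 'b' => DIFFER
  Position 5: 'd' vs 'e' => DIFFER
Positions that differ: 5

5


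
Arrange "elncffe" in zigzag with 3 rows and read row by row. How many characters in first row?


Zigzag "elncffe" into 3 rows:
Placing characters:
  'e' => row 0
  'l' => row 1
  'n' => row 2
  'c' => row 1
  'f' => row 0
  'f' => row 1
  'e' => row 2
Rows:
  Row 0: "ef"
  Row 1: "lcf"
  Row 2: "ne"
First row length: 2

2


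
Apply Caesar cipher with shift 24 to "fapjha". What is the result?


Caesar cipher: shift "fapjha" by 24
  'f' (pos 5) + 24 = pos 3 = 'd'
  'a' (pos 0) + 24 = pos 24 = 'y'
  'p' (pos 15) + 24 = pos 13 = 'n'
  'j' (pos 9) + 24 = pos 7 = 'h'
  'h' (pos 7) + 24 = pos 5 = 'f'
  'a' (pos 0) + 24 = pos 24 = 'y'
Result: dynhfy

dynhfy


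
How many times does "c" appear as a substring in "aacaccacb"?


Searching for "c" in "aacaccacb"
Scanning each position:
  Position 0: "a" => no
  Position 1: "a" => no
  Position 2: "c" => MATCH
  Position 3: "a" => no
  Position 4: "c" => MATCH
  Position 5: "c" => MATCH
  Position 6: "a" => no
  Position 7: "c" => MATCH
  Position 8: "b" => no
Total occurrences: 4

4


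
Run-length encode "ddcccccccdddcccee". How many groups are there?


Input: ddcccccccdddcccee
Scanning for consecutive runs:
  Group 1: 'd' x 2 (positions 0-1)
  Group 2: 'c' x 7 (positions 2-8)
  Group 3: 'd' x 3 (positions 9-11)
  Group 4: 'c' x 3 (positions 12-14)
  Group 5: 'e' x 2 (positions 15-16)
Total groups: 5

5


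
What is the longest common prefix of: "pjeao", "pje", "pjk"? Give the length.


Words: pjeao, pje, pjk
  Position 0: all 'p' => match
  Position 1: all 'j' => match
  Position 2: ('e', 'e', 'k') => mismatch, stop
LCP = "pj" (length 2)

2


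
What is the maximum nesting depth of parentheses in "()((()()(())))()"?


Input: "()((()()(())))()"
Tracking depth:
  Position 0 '(': depth becomes 1
  Position 1 ')': depth becomes 0
  Position 2 '(': depth becomes 1
  Position 3 '(': depth becomes 2
  Position 4 '(': depth becomes 3
  Position 5 ')': depth becomes 2
  Position 6 '(': depth becomes 3
  Position 7 ')': depth becomes 2
  Position 8 '(': depth becomes 3
  Position 9 '(': depth becomes 4
  Position 10 ')': depth becomes 3
  Position 11 ')': depth becomes 2
  Position 12 ')': depth becomes 1
  Position 13 ')': depth becomes 0
  Position 14 '(': depth becomes 1
  Position 15 ')': depth becomes 0
Maximum depth reached: 4

4


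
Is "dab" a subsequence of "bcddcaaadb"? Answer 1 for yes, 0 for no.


Check if "dab" is a subsequence of "bcddcaaadb"
Greedy scan:
  Position 0 ('b'): no match needed
  Position 1 ('c'): no match needed
  Position 2 ('d'): matches sub[0] = 'd'
  Position 3 ('d'): no match needed
  Position 4 ('c'): no match needed
  Position 5 ('a'): matches sub[1] = 'a'
  Position 6 ('a'): no match needed
  Position 7 ('a'): no match needed
  Position 8 ('d'): no match needed
  Position 9 ('b'): matches sub[2] = 'b'
All 3 characters matched => is a subsequence

1


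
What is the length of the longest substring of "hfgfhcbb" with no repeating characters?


Input: "hfgfhcbb"
Sliding window (track last position of each char):
  Position 0 ('h'): window [0,0] length 1 -- new best
  Position 1 ('f'): window [0,1] length 2 -- new best
  Position 2 ('g'): window [0,2] length 3 -- new best
  Position 3 ('f'): repeat (last at 1), move window start to 2
  Position 3 ('f'): window [2,3] length 2
  Position 4 ('h'): window [2,4] length 3
  Position 5 ('c'): window [2,5] length 4 -- new best
  Position 6 ('b'): window [2,6] length 5 -- new best
  Position 7 ('b'): repeat (last at 6), move window start to 7
  Position 7 ('b'): window [7,7] length 1
Longest substring with no repeats: "gfhcb" with length 5

5


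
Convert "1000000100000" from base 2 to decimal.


Input: "1000000100000" in base 2
Positional expansion:
  Digit '1' (value 1) x 2^12 = 4096
  Digit '0' (value 0) x 2^11 = 0
  Digit '0' (value 0) x 2^10 = 0
  Digit '0' (value 0) x 2^9 = 0
  Digit '0' (value 0) x 2^8 = 0
  Digit '0' (value 0) x 2^7 = 0
  Digit '0' (value 0) x 2^6 = 0
  Digit '1' (value 1) x 2^5 = 32
  Digit '0' (value 0) x 2^4 = 0
  Digit '0' (value 0) x 2^3 = 0
  Digit '0' (value 0) x 2^2 = 0
  Digit '0' (value 0) x 2^1 = 0
  Digit '0' (value 0) x 2^0 = 0
Sum = 4128

4128


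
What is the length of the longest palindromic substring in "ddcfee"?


Input: "ddcfee"
Checking substrings for palindromes:
  [0:2] "dd" (len 2) => palindrome
  [4:6] "ee" (len 2) => palindrome
Longest palindromic substring: "dd" with length 2

2


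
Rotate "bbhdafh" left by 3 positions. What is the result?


Input: "bbhdafh", rotate left by 3
First 3 characters: "bbh"
Remaining characters: "dafh"
Concatenate remaining + first: "dafh" + "bbh" = "dafhbbh"

dafhbbh


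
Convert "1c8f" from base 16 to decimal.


Input: "1c8f" in base 16
Positional expansion:
  Digit '1' (value 1) x 16^3 = 4096
  Digit 'c' (value 12) x 16^2 = 3072
  Digit '8' (value 8) x 16^1 = 128
  Digit 'f' (value 15) x 16^0 = 15
Sum = 7311

7311


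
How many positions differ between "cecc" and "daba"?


Comparing "cecc" and "daba" position by position:
  Position 0: 'c' vs 'd' => DIFFER
  Position 1: 'e' vs 'a' => DIFFER
  Position 2: 'c' vs 'b' => DIFFER
  Position 3: 'c' vs 'a' => DIFFER
Positions that differ: 4

4


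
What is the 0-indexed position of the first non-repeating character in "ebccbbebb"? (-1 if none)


Input: ebccbbebb
Character frequencies:
  'b': 5
  'c': 2
  'e': 2
Scanning left to right for freq == 1:
  Position 0 ('e'): freq=2, skip
  Position 1 ('b'): freq=5, skip
  Position 2 ('c'): freq=2, skip
  Position 3 ('c'): freq=2, skip
  Position 4 ('b'): freq=5, skip
  Position 5 ('b'): freq=5, skip
  Position 6 ('e'): freq=2, skip
  Position 7 ('b'): freq=5, skip
  Position 8 ('b'): freq=5, skip
  No unique character found => answer = -1

-1


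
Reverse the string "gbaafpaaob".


Input: gbaafpaaob
Reading characters right to left:
  Position 9: 'b'
  Position 8: 'o'
  Position 7: 'a'
  Position 6: 'a'
  Position 5: 'p'
  Position 4: 'f'
  Position 3: 'a'
  Position 2: 'a'
  Position 1: 'b'
  Position 0: 'g'
Reversed: boaapfaabg

boaapfaabg


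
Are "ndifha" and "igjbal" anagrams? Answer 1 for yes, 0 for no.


Strings: "ndifha", "igjbal"
Sorted first:  adfhin
Sorted second: abgijl
Differ at position 1: 'd' vs 'b' => not anagrams

0


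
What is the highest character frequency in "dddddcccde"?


Input: dddddcccde
Character counts:
  'c': 3
  'd': 6
  'e': 1
Maximum frequency: 6

6


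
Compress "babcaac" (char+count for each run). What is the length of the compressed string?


Input: babcaac
Runs:
  'b' x 1 => "b1"
  'a' x 1 => "a1"
  'b' x 1 => "b1"
  'c' x 1 => "c1"
  'a' x 2 => "a2"
  'c' x 1 => "c1"
Compressed: "b1a1b1c1a2c1"
Compressed length: 12

12


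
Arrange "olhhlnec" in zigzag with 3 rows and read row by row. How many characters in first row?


Zigzag "olhhlnec" into 3 rows:
Placing characters:
  'o' => row 0
  'l' => row 1
  'h' => row 2
  'h' => row 1
  'l' => row 0
  'n' => row 1
  'e' => row 2
  'c' => row 1
Rows:
  Row 0: "ol"
  Row 1: "lhnc"
  Row 2: "he"
First row length: 2

2


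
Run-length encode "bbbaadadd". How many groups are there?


Input: bbbaadadd
Scanning for consecutive runs:
  Group 1: 'b' x 3 (positions 0-2)
  Group 2: 'a' x 2 (positions 3-4)
  Group 3: 'd' x 1 (positions 5-5)
  Group 4: 'a' x 1 (positions 6-6)
  Group 5: 'd' x 2 (positions 7-8)
Total groups: 5

5


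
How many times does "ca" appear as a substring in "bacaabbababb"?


Searching for "ca" in "bacaabbababb"
Scanning each position:
  Position 0: "ba" => no
  Position 1: "ac" => no
  Position 2: "ca" => MATCH
  Position 3: "aa" => no
  Position 4: "ab" => no
  Position 5: "bb" => no
  Position 6: "ba" => no
  Position 7: "ab" => no
  Position 8: "ba" => no
  Position 9: "ab" => no
  Position 10: "bb" => no
Total occurrences: 1

1


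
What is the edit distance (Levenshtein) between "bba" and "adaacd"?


Computing edit distance: "bba" -> "adaacd"
DP table:
           a    d    a    a    c    d
      0    1    2    3    4    5    6
  b   1    1    2    3    4    5    6
  b   2    2    2    3    4    5    6
  a   3    2    3    2    3    4    5
Edit distance = dp[3][6] = 5

5


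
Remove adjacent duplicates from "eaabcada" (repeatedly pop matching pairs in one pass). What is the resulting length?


Input: eaabcada
Stack-based adjacent duplicate removal:
  Read 'e': push. Stack: e
  Read 'a': push. Stack: ea
  Read 'a': matches stack top 'a' => pop. Stack: e
  Read 'b': push. Stack: eb
  Read 'c': push. Stack: ebc
  Read 'a': push. Stack: ebca
  Read 'd': push. Stack: ebcad
  Read 'a': push. Stack: ebcada
Final stack: "ebcada" (length 6)

6


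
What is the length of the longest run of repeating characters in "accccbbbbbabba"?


Input: "accccbbbbbabba"
Scanning for longest run:
  Position 1 ('c'): new char, reset run to 1
  Position 2 ('c'): continues run of 'c', length=2
  Position 3 ('c'): continues run of 'c', length=3
  Position 4 ('c'): continues run of 'c', length=4
  Position 5 ('b'): new char, reset run to 1
  Position 6 ('b'): continues run of 'b', length=2
  Position 7 ('b'): continues run of 'b', length=3
  Position 8 ('b'): continues run of 'b', length=4
  Position 9 ('b'): continues run of 'b', length=5
  Position 10 ('a'): new char, reset run to 1
  Position 11 ('b'): new char, reset run to 1
  Position 12 ('b'): continues run of 'b', length=2
  Position 13 ('a'): new char, reset run to 1
Longest run: 'b' with length 5

5


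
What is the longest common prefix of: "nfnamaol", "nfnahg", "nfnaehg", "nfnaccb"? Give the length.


Words: nfnamaol, nfnahg, nfnaehg, nfnaccb
  Position 0: all 'n' => match
  Position 1: all 'f' => match
  Position 2: all 'n' => match
  Position 3: all 'a' => match
  Position 4: ('m', 'h', 'e', 'c') => mismatch, stop
LCP = "nfna" (length 4)

4


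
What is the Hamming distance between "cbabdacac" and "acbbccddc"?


Comparing "cbabdacac" and "acbbccddc" position by position:
  Position 0: 'c' vs 'a' => differ
  Position 1: 'b' vs 'c' => differ
  Position 2: 'a' vs 'b' => differ
  Position 3: 'b' vs 'b' => same
  Position 4: 'd' vs 'c' => differ
  Position 5: 'a' vs 'c' => differ
  Position 6: 'c' vs 'd' => differ
  Position 7: 'a' vs 'd' => differ
  Position 8: 'c' vs 'c' => same
Total differences (Hamming distance): 7

7


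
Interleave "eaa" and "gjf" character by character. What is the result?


Interleaving "eaa" and "gjf":
  Position 0: 'e' from first, 'g' from second => "eg"
  Position 1: 'a' from first, 'j' from second => "aj"
  Position 2: 'a' from first, 'f' from second => "af"
Result: egajaf

egajaf


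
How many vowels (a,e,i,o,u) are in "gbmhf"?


Input: gbmhf
Checking each character:
  'g' at position 0: consonant
  'b' at position 1: consonant
  'm' at position 2: consonant
  'h' at position 3: consonant
  'f' at position 4: consonant
Total vowels: 0

0


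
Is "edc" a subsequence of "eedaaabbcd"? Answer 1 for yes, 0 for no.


Check if "edc" is a subsequence of "eedaaabbcd"
Greedy scan:
  Position 0 ('e'): matches sub[0] = 'e'
  Position 1 ('e'): no match needed
  Position 2 ('d'): matches sub[1] = 'd'
  Position 3 ('a'): no match needed
  Position 4 ('a'): no match needed
  Position 5 ('a'): no match needed
  Position 6 ('b'): no match needed
  Position 7 ('b'): no match needed
  Position 8 ('c'): matches sub[2] = 'c'
  Position 9 ('d'): no match needed
All 3 characters matched => is a subsequence

1
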